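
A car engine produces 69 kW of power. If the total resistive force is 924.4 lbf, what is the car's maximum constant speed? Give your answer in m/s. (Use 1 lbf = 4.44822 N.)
Convert to SI: F = 4111.93 N
P = Fv ⇒ v = P/F = 69000 W/4111.93 N = 16.78 m/s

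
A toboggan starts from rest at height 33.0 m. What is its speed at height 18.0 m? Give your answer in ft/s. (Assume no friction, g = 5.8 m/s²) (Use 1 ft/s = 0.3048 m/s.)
mgh₁ = mgh₂ + ½mv² ⇒ v = √(2g(h₁−h₂)) = √(2·5.8·15.0) = 13.1909 m/s = 43.28 ft/s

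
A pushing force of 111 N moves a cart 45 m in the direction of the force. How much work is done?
W = F·d = (111)(45) = 4995 J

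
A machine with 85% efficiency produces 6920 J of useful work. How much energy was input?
W_in = W_out/η = 6920/0.85 = 8141 J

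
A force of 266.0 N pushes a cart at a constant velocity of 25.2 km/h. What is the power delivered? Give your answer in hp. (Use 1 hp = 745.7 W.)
Convert to SI: F = 266.0 N, v = 7.0 m/s
P = Fv = (266.0)(7.0) = 1862.0 W = 2.497 hp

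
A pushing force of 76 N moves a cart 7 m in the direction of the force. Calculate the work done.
W = F·d = (76)(7) = 532.0 J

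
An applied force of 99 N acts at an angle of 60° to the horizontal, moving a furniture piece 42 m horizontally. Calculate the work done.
W = F·d·cosθ = (99)(42)cos(60°) = 2079 J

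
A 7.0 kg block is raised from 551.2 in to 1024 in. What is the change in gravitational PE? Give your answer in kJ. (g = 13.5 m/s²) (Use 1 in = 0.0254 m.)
Convert to SI: m = 7.0 kg, Δh = 12.0091 m
ΔPE = mgΔh = (7.0)(13.5)(12.0091) = 1134.86 J = 1.135 kJ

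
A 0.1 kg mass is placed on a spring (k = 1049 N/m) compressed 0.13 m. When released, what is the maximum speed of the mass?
½kx² = ½mv² ⇒ v = x√(k/m) = (0.13)√(1049/0.1) = 13.31 m/s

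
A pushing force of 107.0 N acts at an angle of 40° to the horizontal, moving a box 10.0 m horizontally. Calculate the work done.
W = F·d·cosθ = (107.0)(10.0)cos(40°) = 819.7 J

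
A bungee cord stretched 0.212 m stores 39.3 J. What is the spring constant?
k = 2·PE/x² = 2·39.3/(0.212)² = 1749 N/m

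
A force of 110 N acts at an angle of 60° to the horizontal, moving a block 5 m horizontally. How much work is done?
W = F·d·cosθ = (110)(5)cos(60°) = 275.0 J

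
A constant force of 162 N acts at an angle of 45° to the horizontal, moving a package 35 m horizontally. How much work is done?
W = F·d·cosθ = (162)(35)cos(45°) = 4009 J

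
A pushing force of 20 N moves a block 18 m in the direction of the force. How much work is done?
W = F·d = (20)(18) = 360.0 J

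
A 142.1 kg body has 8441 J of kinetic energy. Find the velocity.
v = √(2·KE/m) = √(2·8441/142.1) = 10.9 m/s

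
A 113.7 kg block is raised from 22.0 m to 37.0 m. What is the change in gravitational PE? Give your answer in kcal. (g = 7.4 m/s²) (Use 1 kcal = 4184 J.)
ΔPE = mgΔh = (113.7)(7.4)(15.0) = 12620.7 J = 3.016 kcal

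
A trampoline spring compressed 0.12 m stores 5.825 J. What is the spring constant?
k = 2·PE/x² = 2·5.825/(0.12)² = 809.0 N/m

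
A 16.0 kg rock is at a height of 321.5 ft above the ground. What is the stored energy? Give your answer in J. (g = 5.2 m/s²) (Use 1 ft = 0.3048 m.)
Convert to SI: m = 16.0 kg, h = 97.9932 m
PE = mgh = (16.0)(5.2)(97.9932) = 8153 J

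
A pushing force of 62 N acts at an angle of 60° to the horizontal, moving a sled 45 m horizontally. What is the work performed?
W = F·d·cosθ = (62)(45)cos(60°) = 1395 J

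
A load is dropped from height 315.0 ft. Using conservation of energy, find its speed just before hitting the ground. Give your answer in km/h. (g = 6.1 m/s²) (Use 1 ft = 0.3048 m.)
Convert to SI: h = 96.012 m
mgh = ½mv² ⇒ v = √(2gh) = √(2·6.1·96.012) = 34.2249 m/s = 123.2 km/h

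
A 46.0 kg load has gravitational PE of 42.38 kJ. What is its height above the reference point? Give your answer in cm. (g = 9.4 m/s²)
Convert to SI: m = 46.0 kg, PE = 42380.0 J
h = PE/(mg) = 42380.0/(46.0·9.4) = 98.0111 m = 9801 cm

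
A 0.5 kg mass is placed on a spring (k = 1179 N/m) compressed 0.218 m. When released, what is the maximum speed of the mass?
½kx² = ½mv² ⇒ v = x√(k/m) = (0.218)√(1179/0.5) = 10.59 m/s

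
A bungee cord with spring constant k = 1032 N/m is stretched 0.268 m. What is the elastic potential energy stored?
PE = ½kx² = ½(1032)(0.268)² = 37.06 J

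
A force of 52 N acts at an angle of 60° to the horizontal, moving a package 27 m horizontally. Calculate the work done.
W = F·d·cosθ = (52)(27)cos(60°) = 702.0 J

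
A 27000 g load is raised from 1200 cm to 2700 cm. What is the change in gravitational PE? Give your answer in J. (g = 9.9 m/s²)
Convert to SI: m = 27.0 kg, Δh = 15.0 m
ΔPE = mgΔh = (27.0)(9.9)(15.0) = 4010 J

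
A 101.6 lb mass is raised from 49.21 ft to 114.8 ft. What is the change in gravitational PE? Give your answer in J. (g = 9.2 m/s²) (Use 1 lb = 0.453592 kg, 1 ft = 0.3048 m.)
Convert to SI: m = 46.0849 kg, Δh = 19.9918 m
ΔPE = mgΔh = (46.0849)(9.2)(19.9918) = 8476 J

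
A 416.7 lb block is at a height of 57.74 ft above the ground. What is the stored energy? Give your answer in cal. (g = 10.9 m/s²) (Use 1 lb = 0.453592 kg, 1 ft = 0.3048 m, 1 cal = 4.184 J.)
Convert to SI: m = 189.012 kg, h = 17.5992 m
PE = mgh = (189.012)(10.9)(17.5992) = 36258.3 J = 8666 cal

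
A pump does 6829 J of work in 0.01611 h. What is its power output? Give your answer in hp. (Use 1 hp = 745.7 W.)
Convert to SI: W = 6829.0 J, t = 57.996 s
P = W/t = 6829.0/57.996 = 117.749 W = 0.1579 hp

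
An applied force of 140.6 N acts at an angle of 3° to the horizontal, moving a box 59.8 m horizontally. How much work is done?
W = F·d·cosθ = (140.6)(59.8)cos(3°) = 8396 J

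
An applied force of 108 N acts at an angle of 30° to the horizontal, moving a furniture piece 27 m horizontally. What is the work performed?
W = F·d·cosθ = (108)(27)cos(30°) = 2525 J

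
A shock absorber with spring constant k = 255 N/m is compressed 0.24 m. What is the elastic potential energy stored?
PE = ½kx² = ½(255)(0.24)² = 7.344 J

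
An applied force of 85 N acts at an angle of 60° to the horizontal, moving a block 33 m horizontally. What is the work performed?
W = F·d·cosθ = (85)(33)cos(60°) = 1403 J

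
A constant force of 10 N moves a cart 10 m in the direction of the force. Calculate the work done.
W = F·d = (10)(10) = 100.0 J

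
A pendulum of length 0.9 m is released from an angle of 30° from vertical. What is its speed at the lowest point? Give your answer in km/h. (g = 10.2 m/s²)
h = L(1 − cosθ) = 0.9(1 − cos30°) = 0.120577 m
v = √(2gh) = √(2·10.2·0.120577) = 1.56837 m/s = 5.646 km/h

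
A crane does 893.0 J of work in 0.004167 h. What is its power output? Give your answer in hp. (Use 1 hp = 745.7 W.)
Convert to SI: W = 893.0 J, t = 15.0012 s
P = W/t = 893.0/15.0012 = 59.5286 W = 0.07983 hp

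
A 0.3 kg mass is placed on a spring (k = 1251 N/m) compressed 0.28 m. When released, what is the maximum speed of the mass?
½kx² = ½mv² ⇒ v = x√(k/m) = (0.28)√(1251/0.3) = 18.08 m/s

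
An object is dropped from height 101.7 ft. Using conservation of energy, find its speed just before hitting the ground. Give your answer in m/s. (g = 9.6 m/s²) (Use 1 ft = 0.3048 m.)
Convert to SI: h = 30.9982 m
mgh = ½mv² ⇒ v = √(2gh) = √(2·9.6·30.9982) = 24.4 m/s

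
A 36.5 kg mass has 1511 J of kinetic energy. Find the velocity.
v = √(2·KE/m) = √(2·1511/36.5) = 9.099 m/s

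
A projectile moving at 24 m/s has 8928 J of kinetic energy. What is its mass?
m = 2·KE/v² = 2·8928/(24)² = 31.0 kg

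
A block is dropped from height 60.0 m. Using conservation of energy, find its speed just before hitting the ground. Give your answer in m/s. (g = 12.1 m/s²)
mgh = ½mv² ⇒ v = √(2gh) = √(2·12.1·60.0) = 38.11 m/s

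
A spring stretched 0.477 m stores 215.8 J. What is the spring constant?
k = 2·PE/x² = 2·215.8/(0.477)² = 1897 N/m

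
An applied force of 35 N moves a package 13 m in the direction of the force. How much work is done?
W = F·d = (35)(13) = 455.0 J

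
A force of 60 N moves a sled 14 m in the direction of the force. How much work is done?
W = F·d = (60)(14) = 840.0 J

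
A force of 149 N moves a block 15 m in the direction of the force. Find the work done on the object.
W = F·d = (149)(15) = 2235 J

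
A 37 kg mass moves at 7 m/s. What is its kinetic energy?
KE = ½mv² = ½(37)(7)² = 906.5 J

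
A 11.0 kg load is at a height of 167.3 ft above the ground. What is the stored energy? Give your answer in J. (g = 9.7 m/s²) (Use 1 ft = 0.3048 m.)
Convert to SI: m = 11.0 kg, h = 50.993 m
PE = mgh = (11.0)(9.7)(50.993) = 5441 J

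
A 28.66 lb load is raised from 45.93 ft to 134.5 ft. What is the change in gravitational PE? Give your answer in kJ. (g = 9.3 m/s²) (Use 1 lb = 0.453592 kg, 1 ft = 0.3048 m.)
Convert to SI: m = 12.9999 kg, Δh = 26.9961 m
ΔPE = mgΔh = (12.9999)(9.3)(26.9961) = 3263.82 J = 3.264 kJ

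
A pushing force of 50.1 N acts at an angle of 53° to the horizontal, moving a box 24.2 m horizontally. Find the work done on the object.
W = F·d·cosθ = (50.1)(24.2)cos(53°) = 729.7 J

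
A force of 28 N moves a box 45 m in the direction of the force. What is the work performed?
W = F·d = (28)(45) = 1260 J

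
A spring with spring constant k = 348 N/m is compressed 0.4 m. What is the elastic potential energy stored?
PE = ½kx² = ½(348)(0.4)² = 27.84 J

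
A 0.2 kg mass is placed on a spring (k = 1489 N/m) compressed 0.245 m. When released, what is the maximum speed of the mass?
½kx² = ½mv² ⇒ v = x√(k/m) = (0.245)√(1489/0.2) = 21.14 m/s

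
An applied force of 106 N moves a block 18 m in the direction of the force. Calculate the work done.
W = F·d = (106)(18) = 1908 J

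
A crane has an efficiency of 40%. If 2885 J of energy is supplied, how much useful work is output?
W_out = η·W_in = 0.4·2885 = 1154.0 J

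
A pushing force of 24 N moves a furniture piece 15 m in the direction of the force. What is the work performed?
W = F·d = (24)(15) = 360.0 J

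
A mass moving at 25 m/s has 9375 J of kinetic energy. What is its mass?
m = 2·KE/v² = 2·9375/(25)² = 30.0 kg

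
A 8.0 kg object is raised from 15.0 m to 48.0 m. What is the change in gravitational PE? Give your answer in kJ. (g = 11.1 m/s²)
ΔPE = mgΔh = (8.0)(11.1)(33.0) = 2930.4 J = 2.93 kJ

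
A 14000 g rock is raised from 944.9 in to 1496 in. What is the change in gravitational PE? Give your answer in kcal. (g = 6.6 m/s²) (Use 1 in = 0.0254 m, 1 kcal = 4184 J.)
Convert to SI: m = 14.0 kg, Δh = 13.9979 m
ΔPE = mgΔh = (14.0)(6.6)(13.9979) = 1293.41 J = 0.3091 kcal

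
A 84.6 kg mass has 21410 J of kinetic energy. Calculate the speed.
v = √(2·KE/m) = √(2·21410/84.6) = 22.5 m/s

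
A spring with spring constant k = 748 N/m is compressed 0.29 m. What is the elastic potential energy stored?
PE = ½kx² = ½(748)(0.29)² = 31.45 J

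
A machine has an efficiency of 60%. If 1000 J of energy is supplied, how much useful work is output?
W_out = η·W_in = 0.6·1000 = 600.0 J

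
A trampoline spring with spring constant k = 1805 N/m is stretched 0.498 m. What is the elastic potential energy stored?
PE = ½kx² = ½(1805)(0.498)² = 223.8 J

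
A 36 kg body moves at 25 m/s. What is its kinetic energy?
KE = ½mv² = ½(36)(25)² = 11250.0 J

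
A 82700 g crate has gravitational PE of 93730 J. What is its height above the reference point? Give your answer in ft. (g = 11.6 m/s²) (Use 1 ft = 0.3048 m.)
Convert to SI: m = 82.7 kg, PE = 93730.0 J
h = PE/(mg) = 93730.0/(82.7·11.6) = 97.7046 m = 320.6 ft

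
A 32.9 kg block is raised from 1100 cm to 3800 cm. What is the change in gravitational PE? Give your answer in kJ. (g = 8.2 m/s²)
Convert to SI: m = 32.9 kg, Δh = 27.0 m
ΔPE = mgΔh = (32.9)(8.2)(27.0) = 7284.06 J = 7.284 kJ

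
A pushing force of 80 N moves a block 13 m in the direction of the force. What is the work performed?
W = F·d = (80)(13) = 1040 J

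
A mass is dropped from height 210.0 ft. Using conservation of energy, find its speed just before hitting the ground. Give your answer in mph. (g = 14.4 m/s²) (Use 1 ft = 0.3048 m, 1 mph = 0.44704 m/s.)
Convert to SI: h = 64.008 m
mgh = ½mv² ⇒ v = √(2gh) = √(2·14.4·64.008) = 42.9352 m/s = 96.04 mph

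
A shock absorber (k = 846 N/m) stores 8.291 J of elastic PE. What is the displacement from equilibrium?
x = √(2·PE/k) = √(2·8.291/846) = 0.14 m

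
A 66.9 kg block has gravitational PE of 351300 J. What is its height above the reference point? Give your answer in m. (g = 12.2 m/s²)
h = PE/(mg) = 351300/(66.9·12.2) = 430.4 m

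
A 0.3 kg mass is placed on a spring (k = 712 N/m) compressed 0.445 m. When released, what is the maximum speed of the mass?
½kx² = ½mv² ⇒ v = x√(k/m) = (0.445)√(712/0.3) = 21.68 m/s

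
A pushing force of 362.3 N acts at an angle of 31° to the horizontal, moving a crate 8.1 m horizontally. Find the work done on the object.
W = F·d·cosθ = (362.3)(8.1)cos(31°) = 2515 J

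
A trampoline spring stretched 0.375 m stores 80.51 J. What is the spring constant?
k = 2·PE/x² = 2·80.51/(0.375)² = 1145 N/m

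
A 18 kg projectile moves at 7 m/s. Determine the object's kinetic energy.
KE = ½mv² = ½(18)(7)² = 441.0 J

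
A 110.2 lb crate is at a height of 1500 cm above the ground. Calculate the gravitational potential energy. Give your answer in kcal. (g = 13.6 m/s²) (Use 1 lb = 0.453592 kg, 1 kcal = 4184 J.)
Convert to SI: m = 49.9858 kg, h = 15.0 m
PE = mgh = (49.9858)(13.6)(15.0) = 10197.1 J = 2.437 kcal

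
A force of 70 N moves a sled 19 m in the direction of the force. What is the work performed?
W = F·d = (70)(19) = 1330 J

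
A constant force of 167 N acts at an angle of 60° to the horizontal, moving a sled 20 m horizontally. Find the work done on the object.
W = F·d·cosθ = (167)(20)cos(60°) = 1670 J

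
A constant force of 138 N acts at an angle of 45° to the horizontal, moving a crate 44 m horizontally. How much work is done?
W = F·d·cosθ = (138)(44)cos(45°) = 4294 J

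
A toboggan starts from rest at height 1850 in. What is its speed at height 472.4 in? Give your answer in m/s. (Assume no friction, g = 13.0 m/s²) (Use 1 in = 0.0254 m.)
Convert to SI: h₁−h₂ = 34.991 m
mgh₁ = mgh₂ + ½mv² ⇒ v = √(2g(h₁−h₂)) = √(2·13.0·34.991) = 30.16 m/s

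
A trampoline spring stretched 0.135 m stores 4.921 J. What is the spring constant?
k = 2·PE/x² = 2·4.921/(0.135)² = 540.0 N/m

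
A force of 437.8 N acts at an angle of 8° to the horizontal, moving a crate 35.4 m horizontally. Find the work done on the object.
W = F·d·cosθ = (437.8)(35.4)cos(8°) = 15350 J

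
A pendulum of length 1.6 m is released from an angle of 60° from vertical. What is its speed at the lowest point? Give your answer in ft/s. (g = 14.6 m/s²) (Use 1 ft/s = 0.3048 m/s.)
h = L(1 − cosθ) = 1.6(1 − cos60°) = 0.8 m
v = √(2gh) = √(2·14.6·0.8) = 4.83322 m/s = 15.86 ft/s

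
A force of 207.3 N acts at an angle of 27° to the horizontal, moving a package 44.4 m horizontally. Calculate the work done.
W = F·d·cosθ = (207.3)(44.4)cos(27°) = 8201 J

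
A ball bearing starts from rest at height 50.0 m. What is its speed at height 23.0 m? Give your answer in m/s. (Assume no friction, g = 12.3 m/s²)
mgh₁ = mgh₂ + ½mv² ⇒ v = √(2g(h₁−h₂)) = √(2·12.3·27.0) = 25.77 m/s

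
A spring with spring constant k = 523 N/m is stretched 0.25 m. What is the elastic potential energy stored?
PE = ½kx² = ½(523)(0.25)² = 16.34 J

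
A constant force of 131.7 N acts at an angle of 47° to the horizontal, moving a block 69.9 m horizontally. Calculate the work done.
W = F·d·cosθ = (131.7)(69.9)cos(47°) = 6278 J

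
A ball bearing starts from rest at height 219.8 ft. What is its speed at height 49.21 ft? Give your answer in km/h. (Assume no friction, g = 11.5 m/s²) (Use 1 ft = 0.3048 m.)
Convert to SI: h₁−h₂ = 51.9958 m
mgh₁ = mgh₂ + ½mv² ⇒ v = √(2g(h₁−h₂)) = √(2·11.5·51.9958) = 34.5818 m/s = 124.5 km/h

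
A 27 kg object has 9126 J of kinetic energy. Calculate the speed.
v = √(2·KE/m) = √(2·9126/27) = 26.0 m/s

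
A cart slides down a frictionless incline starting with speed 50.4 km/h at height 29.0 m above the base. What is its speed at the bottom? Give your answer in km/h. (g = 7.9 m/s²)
Convert to SI: v₀ = 14.0 m/s, h = 29.0 m
½mv₀² + mgh = ½mv² ⇒ v = √(v₀² + 2gh) = √(14.0² + 2·7.9·29.0) = 25.5773 m/s = 92.08 km/h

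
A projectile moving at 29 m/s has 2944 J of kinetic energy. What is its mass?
m = 2·KE/v² = 2·2944/(29)² = 7.001 kg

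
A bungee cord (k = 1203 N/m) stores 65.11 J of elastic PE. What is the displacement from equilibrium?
x = √(2·PE/k) = √(2·65.11/1203) = 0.329 m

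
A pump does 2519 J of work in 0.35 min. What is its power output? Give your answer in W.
Convert to SI: W = 2519.0 J, t = 21.0 s
P = W/t = 2519.0/21.0 = 120.0 W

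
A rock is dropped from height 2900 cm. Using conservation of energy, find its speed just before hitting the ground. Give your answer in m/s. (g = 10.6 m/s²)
Convert to SI: h = 29.0 m
mgh = ½mv² ⇒ v = √(2gh) = √(2·10.6·29.0) = 24.8 m/s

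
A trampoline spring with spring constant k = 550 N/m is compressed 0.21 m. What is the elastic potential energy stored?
PE = ½kx² = ½(550)(0.21)² = 12.13 J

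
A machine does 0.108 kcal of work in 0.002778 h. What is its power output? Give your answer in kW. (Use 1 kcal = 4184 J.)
Convert to SI: W = 451.872 J, t = 10.0008 s
P = W/t = 451.872/10.0008 = 45.1836 W = 0.04518 kW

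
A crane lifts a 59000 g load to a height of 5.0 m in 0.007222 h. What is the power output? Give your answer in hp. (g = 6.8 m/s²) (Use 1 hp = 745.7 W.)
Convert to SI: m = 59.0 kg, h = 5.0 m, t = 25.9992 s
P = mgh/t = (59.0)(6.8)(5.0)/25.9992 = 77.1562 W = 0.1035 hp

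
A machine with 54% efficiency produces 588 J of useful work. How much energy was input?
W_in = W_out/η = 588/0.54 = 1089 J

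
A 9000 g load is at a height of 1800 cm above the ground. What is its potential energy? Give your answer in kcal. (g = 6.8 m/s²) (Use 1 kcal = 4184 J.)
Convert to SI: m = 9.0 kg, h = 18.0 m
PE = mgh = (9.0)(6.8)(18.0) = 1101.6 J = 0.2633 kcal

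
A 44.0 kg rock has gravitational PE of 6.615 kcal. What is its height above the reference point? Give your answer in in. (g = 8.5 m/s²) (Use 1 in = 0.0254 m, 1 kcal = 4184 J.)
Convert to SI: m = 44.0 kg, PE = 27677.2 J
h = PE/(mg) = 27677.2/(44.0·8.5) = 74.0031 m = 2914 in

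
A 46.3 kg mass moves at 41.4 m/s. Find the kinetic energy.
KE = ½mv² = ½(46.3)(41.4)² = 39680 J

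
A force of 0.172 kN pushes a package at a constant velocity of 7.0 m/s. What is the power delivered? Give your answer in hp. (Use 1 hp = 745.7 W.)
Convert to SI: F = 172.0 N, v = 7.0 m/s
P = Fv = (172.0)(7.0) = 1204.0 W = 1.615 hp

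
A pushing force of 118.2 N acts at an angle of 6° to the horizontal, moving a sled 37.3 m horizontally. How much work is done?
W = F·d·cosθ = (118.2)(37.3)cos(6°) = 4385 J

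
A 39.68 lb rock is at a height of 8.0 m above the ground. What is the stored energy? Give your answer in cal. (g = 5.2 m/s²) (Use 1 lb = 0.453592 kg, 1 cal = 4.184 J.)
Convert to SI: m = 17.9985 kg, h = 8.0 m
PE = mgh = (17.9985)(5.2)(8.0) = 748.739 J = 179.0 cal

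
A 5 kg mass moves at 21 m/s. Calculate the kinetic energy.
KE = ½mv² = ½(5)(21)² = 1102.5 J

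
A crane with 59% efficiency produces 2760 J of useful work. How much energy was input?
W_in = W_out/η = 2760/0.59 = 4678 J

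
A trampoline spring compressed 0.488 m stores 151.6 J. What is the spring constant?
k = 2·PE/x² = 2·151.6/(0.488)² = 1273 N/m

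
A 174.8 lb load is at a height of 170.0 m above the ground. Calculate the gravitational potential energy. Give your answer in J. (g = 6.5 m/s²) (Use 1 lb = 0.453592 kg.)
Convert to SI: m = 79.2879 kg, h = 170.0 m
PE = mgh = (79.2879)(6.5)(170.0) = 87610 J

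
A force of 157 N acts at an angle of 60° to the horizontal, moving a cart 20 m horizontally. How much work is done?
W = F·d·cosθ = (157)(20)cos(60°) = 1570 J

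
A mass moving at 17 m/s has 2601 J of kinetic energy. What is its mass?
m = 2·KE/v² = 2·2601/(17)² = 18.0 kg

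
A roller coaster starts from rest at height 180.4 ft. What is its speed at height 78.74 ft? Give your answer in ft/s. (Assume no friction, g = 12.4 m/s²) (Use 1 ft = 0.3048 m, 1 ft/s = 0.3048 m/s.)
Convert to SI: h₁−h₂ = 30.986 m
mgh₁ = mgh₂ + ½mv² ⇒ v = √(2g(h₁−h₂)) = √(2·12.4·30.986) = 27.721 m/s = 90.95 ft/s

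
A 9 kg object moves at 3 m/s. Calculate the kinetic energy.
KE = ½mv² = ½(9)(3)² = 40.5 J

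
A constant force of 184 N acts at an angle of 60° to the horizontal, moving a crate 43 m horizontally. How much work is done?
W = F·d·cosθ = (184)(43)cos(60°) = 3956 J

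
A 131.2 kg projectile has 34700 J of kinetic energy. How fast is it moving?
v = √(2·KE/m) = √(2·34700/131.2) = 23.0 m/s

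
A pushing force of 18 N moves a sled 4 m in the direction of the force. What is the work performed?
W = F·d = (18)(4) = 72.0 J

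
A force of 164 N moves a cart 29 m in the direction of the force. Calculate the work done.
W = F·d = (164)(29) = 4756 J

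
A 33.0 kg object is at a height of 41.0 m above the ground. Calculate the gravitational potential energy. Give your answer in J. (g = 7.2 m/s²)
PE = mgh = (33.0)(7.2)(41.0) = 9742 J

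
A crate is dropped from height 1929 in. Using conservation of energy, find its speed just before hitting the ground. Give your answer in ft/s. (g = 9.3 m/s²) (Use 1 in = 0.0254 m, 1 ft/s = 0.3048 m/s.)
Convert to SI: h = 48.9966 m
mgh = ½mv² ⇒ v = √(2gh) = √(2·9.3·48.9966) = 30.1884 m/s = 99.04 ft/s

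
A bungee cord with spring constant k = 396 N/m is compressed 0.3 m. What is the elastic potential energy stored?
PE = ½kx² = ½(396)(0.3)² = 17.82 J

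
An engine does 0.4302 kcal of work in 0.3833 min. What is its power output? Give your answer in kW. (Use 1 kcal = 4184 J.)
Convert to SI: W = 1799.96 J, t = 22.998 s
P = W/t = 1799.96/22.998 = 78.2658 W = 0.07827 kW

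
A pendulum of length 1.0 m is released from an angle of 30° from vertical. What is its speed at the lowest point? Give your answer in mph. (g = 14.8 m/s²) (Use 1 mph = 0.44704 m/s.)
h = L(1 − cosθ) = 1.0(1 − cos30°) = 0.133975 m
v = √(2gh) = √(2·14.8·0.133975) = 1.99139 m/s = 4.455 mph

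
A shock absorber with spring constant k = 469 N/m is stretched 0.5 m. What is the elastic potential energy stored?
PE = ½kx² = ½(469)(0.5)² = 58.63 J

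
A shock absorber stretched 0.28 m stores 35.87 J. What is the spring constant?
k = 2·PE/x² = 2·35.87/(0.28)² = 915.1 N/m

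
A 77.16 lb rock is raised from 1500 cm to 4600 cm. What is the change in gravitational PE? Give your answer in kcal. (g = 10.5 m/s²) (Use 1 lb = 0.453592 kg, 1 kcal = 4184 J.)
Convert to SI: m = 34.9992 kg, Δh = 31.0 m
ΔPE = mgΔh = (34.9992)(10.5)(31.0) = 11392.2 J = 2.723 kcal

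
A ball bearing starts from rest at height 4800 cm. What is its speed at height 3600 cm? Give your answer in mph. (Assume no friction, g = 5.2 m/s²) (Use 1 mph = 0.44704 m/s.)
Convert to SI: h₁−h₂ = 12.0 m
mgh₁ = mgh₂ + ½mv² ⇒ v = √(2g(h₁−h₂)) = √(2·5.2·12.0) = 11.1714 m/s = 24.99 mph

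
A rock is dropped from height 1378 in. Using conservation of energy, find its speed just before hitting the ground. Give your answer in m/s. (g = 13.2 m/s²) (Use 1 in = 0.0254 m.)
Convert to SI: h = 35.0012 m
mgh = ½mv² ⇒ v = √(2gh) = √(2·13.2·35.0012) = 30.4 m/s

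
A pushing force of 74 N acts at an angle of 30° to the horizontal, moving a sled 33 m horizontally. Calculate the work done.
W = F·d·cosθ = (74)(33)cos(30°) = 2115 J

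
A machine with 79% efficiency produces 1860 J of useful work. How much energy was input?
W_in = W_out/η = 1860/0.79 = 2354 J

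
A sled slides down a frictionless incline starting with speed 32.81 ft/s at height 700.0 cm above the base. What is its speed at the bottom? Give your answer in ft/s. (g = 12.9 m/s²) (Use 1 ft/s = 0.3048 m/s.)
Convert to SI: v₀ = 10.0005 m/s, h = 7.0 m
½mv₀² + mgh = ½mv² ⇒ v = √(v₀² + 2gh) = √(10.0005² + 2·12.9·7.0) = 16.7514 m/s = 54.96 ft/s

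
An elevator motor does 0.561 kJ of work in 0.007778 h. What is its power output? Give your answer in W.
Convert to SI: W = 561.0 J, t = 28.0008 s
P = W/t = 561.0/28.0008 = 20.04 W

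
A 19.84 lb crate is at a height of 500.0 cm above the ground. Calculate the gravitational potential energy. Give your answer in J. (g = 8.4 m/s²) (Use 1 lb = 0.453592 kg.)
Convert to SI: m = 8.99927 kg, h = 5.0 m
PE = mgh = (8.99927)(8.4)(5.0) = 378.0 J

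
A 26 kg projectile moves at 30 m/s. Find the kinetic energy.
KE = ½mv² = ½(26)(30)² = 11700.0 J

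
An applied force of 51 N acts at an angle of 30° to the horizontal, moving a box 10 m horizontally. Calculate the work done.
W = F·d·cosθ = (51)(10)cos(30°) = 441.7 J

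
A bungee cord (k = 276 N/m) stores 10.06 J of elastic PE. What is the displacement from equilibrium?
x = √(2·PE/k) = √(2·10.06/276) = 0.27 m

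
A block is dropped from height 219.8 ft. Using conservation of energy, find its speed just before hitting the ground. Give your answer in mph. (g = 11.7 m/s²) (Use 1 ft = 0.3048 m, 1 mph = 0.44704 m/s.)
Convert to SI: h = 66.995 m
mgh = ½mv² ⇒ v = √(2gh) = √(2·11.7·66.995) = 39.594 m/s = 88.57 mph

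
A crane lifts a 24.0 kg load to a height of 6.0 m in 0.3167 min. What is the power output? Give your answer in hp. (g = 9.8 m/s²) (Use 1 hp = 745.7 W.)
Convert to SI: m = 24.0 kg, h = 6.0 m, t = 19.002 s
P = mgh/t = (24.0)(9.8)(6.0)/19.002 = 74.2659 W = 0.09959 hp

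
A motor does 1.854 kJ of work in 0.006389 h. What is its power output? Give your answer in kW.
Convert to SI: W = 1854.0 J, t = 23.0004 s
P = W/t = 1854.0/23.0004 = 80.6073 W = 0.08061 kW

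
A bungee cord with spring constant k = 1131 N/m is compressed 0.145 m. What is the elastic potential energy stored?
PE = ½kx² = ½(1131)(0.145)² = 11.89 J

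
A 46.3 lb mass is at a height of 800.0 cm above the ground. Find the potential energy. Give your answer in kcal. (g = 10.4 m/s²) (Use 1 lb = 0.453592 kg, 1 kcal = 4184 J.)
Convert to SI: m = 21.0013 kg, h = 8.0 m
PE = mgh = (21.0013)(10.4)(8.0) = 1747.31 J = 0.4176 kcal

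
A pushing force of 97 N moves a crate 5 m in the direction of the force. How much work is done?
W = F·d = (97)(5) = 485.0 J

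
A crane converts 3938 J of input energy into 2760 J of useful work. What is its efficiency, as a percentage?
η = W_out/W_in = 2760/3938 = 70.09%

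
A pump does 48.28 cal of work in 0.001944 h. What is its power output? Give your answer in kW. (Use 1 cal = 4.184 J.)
Convert to SI: W = 202.004 J, t = 6.9984 s
P = W/t = 202.004/6.9984 = 28.8642 W = 0.02886 kW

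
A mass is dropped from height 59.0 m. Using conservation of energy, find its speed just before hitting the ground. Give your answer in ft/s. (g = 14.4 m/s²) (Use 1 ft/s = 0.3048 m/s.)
mgh = ½mv² ⇒ v = √(2gh) = √(2·14.4·59.0) = 41.2214 m/s = 135.2 ft/s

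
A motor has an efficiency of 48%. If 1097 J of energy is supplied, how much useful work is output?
W_out = η·W_in = 0.48·1097 = 526.56 J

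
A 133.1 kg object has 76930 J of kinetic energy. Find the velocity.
v = √(2·KE/m) = √(2·76930/133.1) = 34.0 m/s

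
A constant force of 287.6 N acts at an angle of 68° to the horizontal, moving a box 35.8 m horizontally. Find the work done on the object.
W = F·d·cosθ = (287.6)(35.8)cos(68°) = 3857 J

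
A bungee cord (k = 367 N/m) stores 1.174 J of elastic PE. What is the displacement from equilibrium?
x = √(2·PE/k) = √(2·1.174/367) = 0.07999 m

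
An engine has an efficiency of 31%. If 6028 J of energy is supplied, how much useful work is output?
W_out = η·W_in = 0.31·6028 = 1868.68 J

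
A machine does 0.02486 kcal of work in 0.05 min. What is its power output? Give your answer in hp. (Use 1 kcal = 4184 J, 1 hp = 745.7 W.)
Convert to SI: W = 104.014 J, t = 3.0 s
P = W/t = 104.014/3.0 = 34.6714 W = 0.0465 hp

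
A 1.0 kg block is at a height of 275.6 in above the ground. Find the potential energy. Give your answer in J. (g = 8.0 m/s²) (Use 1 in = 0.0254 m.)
Convert to SI: m = 1.0 kg, h = 7.00024 m
PE = mgh = (1.0)(8.0)(7.00024) = 56.0 J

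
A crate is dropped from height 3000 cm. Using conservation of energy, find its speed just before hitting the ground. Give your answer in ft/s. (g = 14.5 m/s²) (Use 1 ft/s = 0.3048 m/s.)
Convert to SI: h = 30.0 m
mgh = ½mv² ⇒ v = √(2gh) = √(2·14.5·30.0) = 29.4958 m/s = 96.77 ft/s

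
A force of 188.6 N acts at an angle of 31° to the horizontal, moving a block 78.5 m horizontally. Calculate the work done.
W = F·d·cosθ = (188.6)(78.5)cos(31°) = 12690 J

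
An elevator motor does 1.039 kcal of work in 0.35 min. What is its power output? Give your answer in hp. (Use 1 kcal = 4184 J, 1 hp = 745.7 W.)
Convert to SI: W = 4347.18 J, t = 21.0 s
P = W/t = 4347.18/21.0 = 207.008 W = 0.2776 hp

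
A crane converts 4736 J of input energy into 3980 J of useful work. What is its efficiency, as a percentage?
η = W_out/W_in = 3980/4736 = 84.04%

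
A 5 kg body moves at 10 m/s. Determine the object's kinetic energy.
KE = ½mv² = ½(5)(10)² = 250.0 J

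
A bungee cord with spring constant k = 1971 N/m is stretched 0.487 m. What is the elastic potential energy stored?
PE = ½kx² = ½(1971)(0.487)² = 233.7 J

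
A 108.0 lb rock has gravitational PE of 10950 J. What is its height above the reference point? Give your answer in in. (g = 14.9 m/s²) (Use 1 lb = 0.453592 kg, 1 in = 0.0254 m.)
Convert to SI: m = 48.9879 kg, PE = 10950.0 J
h = PE/(mg) = 10950.0/(48.9879·14.9) = 15.0016 m = 590.6 in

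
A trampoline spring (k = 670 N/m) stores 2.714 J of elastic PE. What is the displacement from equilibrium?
x = √(2·PE/k) = √(2·2.714/670) = 0.09001 m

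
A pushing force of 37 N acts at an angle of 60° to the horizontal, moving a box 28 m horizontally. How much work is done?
W = F·d·cosθ = (37)(28)cos(60°) = 518.0 J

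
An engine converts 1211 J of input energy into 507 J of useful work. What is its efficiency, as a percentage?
η = W_out/W_in = 507/1211 = 41.87%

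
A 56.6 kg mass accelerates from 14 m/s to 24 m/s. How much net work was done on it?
W = ΔKE = ½m(v₂² − v₁²) = ½(56.6)(24² − 14²) = 10754.0 J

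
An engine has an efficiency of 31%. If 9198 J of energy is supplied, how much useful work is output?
W_out = η·W_in = 0.31·9198 = 2851.38 J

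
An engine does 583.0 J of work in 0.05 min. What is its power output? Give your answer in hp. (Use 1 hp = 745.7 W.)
Convert to SI: W = 583.0 J, t = 3.0 s
P = W/t = 583.0/3.0 = 194.333 W = 0.2606 hp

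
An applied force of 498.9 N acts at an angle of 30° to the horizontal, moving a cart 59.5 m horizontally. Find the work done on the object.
W = F·d·cosθ = (498.9)(59.5)cos(30°) = 25710 J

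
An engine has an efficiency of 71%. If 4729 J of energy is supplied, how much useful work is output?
W_out = η·W_in = 0.71·4729 = 3357.59 J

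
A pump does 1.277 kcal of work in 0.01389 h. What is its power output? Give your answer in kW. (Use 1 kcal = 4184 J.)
Convert to SI: W = 5342.97 J, t = 50.004 s
P = W/t = 5342.97/50.004 = 106.851 W = 0.1069 kW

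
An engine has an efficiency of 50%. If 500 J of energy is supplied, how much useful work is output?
W_out = η·W_in = 0.5·500 = 250.0 J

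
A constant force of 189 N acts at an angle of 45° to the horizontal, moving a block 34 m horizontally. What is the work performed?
W = F·d·cosθ = (189)(34)cos(45°) = 4544 J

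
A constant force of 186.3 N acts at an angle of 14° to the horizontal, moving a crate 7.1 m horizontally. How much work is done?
W = F·d·cosθ = (186.3)(7.1)cos(14°) = 1283 J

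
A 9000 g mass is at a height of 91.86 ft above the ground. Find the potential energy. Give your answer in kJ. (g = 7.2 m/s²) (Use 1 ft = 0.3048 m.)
Convert to SI: m = 9.0 kg, h = 27.9989 m
PE = mgh = (9.0)(7.2)(27.9989) = 1814.33 J = 1.814 kJ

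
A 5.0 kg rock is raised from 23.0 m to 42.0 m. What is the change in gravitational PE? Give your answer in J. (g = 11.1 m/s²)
ΔPE = mgΔh = (5.0)(11.1)(19.0) = 1055 J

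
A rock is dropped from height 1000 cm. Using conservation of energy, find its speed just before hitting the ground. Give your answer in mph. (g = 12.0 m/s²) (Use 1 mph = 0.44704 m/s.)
Convert to SI: h = 10.0 m
mgh = ½mv² ⇒ v = √(2gh) = √(2·12.0·10.0) = 15.4919 m/s = 34.65 mph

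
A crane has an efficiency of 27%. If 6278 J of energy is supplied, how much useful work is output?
W_out = η·W_in = 0.27·6278 = 1695.06 J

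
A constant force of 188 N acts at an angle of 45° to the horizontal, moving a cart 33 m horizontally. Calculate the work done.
W = F·d·cosθ = (188)(33)cos(45°) = 4387 J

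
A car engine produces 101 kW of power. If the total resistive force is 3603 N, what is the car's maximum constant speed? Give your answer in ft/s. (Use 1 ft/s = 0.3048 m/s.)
P = Fv ⇒ v = P/F = 101000 W/3603.0 N = 28.0322 m/s = 91.97 ft/s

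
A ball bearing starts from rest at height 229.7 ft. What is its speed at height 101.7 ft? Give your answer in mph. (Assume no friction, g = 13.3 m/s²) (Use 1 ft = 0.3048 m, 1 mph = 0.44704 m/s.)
Convert to SI: h₁−h₂ = 39.0144 m
mgh₁ = mgh₂ + ½mv² ⇒ v = √(2g(h₁−h₂)) = √(2·13.3·39.0144) = 32.2146 m/s = 72.06 mph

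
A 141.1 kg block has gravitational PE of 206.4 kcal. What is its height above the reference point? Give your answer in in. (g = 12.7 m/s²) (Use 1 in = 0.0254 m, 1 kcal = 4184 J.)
Convert to SI: m = 141.1 kg, PE = 863578 J
h = PE/(mg) = 863578/(141.1·12.7) = 481.915 m = 18970 in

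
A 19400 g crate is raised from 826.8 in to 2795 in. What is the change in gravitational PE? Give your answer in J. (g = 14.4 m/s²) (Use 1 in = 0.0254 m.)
Convert to SI: m = 19.4 kg, Δh = 49.9923 m
ΔPE = mgΔh = (19.4)(14.4)(49.9923) = 13970 J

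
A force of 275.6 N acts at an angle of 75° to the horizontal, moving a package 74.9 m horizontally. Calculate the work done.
W = F·d·cosθ = (275.6)(74.9)cos(75°) = 5343 J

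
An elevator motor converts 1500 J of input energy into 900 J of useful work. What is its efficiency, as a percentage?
η = W_out/W_in = 900/1500 = 60.0%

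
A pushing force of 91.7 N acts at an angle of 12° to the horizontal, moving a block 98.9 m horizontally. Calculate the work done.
W = F·d·cosθ = (91.7)(98.9)cos(12°) = 8871 J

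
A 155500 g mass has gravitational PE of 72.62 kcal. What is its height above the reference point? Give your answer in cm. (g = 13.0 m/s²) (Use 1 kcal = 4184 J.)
Convert to SI: m = 155.5 kg, PE = 303842 J
h = PE/(mg) = 303842/(155.5·13.0) = 150.305 m = 15030 cm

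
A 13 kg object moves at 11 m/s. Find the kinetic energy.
KE = ½mv² = ½(13)(11)² = 786.5 J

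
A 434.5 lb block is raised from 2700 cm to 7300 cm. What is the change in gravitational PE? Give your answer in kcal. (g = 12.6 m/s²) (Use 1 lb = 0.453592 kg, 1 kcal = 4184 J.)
Convert to SI: m = 197.086 kg, Δh = 46.0 m
ΔPE = mgΔh = (197.086)(12.6)(46.0) = 114231 J = 27.3 kcal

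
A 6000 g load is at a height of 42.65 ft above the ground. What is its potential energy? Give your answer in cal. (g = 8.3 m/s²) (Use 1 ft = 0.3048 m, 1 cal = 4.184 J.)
Convert to SI: m = 6.0 kg, h = 12.9997 m
PE = mgh = (6.0)(8.3)(12.9997) = 647.386 J = 154.7 cal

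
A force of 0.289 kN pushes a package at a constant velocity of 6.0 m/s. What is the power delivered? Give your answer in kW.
Convert to SI: F = 289.0 N, v = 6.0 m/s
P = Fv = (289.0)(6.0) = 1734.0 W = 1.734 kW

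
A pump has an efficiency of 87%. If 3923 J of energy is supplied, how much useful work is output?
W_out = η·W_in = 0.87·3923 = 3413.01 J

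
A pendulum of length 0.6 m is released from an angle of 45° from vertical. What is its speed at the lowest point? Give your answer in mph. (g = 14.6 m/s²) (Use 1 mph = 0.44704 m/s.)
h = L(1 − cosθ) = 0.6(1 − cos45°) = 0.175736 m
v = √(2gh) = √(2·14.6·0.175736) = 2.26528 m/s = 5.067 mph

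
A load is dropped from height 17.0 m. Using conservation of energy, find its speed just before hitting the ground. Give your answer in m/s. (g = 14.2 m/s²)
mgh = ½mv² ⇒ v = √(2gh) = √(2·14.2·17.0) = 21.97 m/s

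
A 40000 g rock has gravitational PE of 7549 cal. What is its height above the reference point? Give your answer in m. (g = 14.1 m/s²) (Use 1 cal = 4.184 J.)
Convert to SI: m = 40.0 kg, PE = 31585.0 J
h = PE/(mg) = 31585.0/(40.0·14.1) = 56.0 m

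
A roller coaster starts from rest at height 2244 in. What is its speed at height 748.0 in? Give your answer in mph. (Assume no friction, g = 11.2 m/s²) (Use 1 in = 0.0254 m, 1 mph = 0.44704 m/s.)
Convert to SI: h₁−h₂ = 37.9984 m
mgh₁ = mgh₂ + ½mv² ⇒ v = √(2g(h₁−h₂)) = √(2·11.2·37.9984) = 29.1747 m/s = 65.26 mph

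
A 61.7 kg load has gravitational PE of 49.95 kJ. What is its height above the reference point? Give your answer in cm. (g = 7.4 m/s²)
Convert to SI: m = 61.7 kg, PE = 49950.0 J
h = PE/(mg) = 49950.0/(61.7·7.4) = 109.4 m = 10940 cm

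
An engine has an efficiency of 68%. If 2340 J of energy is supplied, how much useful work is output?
W_out = η·W_in = 0.68·2340 = 1591.2 J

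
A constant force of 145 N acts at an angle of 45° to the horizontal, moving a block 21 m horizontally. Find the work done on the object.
W = F·d·cosθ = (145)(21)cos(45°) = 2153 J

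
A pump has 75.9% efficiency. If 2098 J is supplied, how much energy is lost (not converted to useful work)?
W_lost = W_in(1 − η) = 2098·(1 − 0.759) = 505.6 J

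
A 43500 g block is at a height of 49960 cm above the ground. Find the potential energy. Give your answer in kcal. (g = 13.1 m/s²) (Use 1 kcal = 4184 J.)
Convert to SI: m = 43.5 kg, h = 499.6 m
PE = mgh = (43.5)(13.1)(499.6) = 284697 J = 68.04 kcal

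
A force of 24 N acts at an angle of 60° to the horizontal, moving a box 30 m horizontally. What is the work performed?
W = F·d·cosθ = (24)(30)cos(60°) = 360.0 J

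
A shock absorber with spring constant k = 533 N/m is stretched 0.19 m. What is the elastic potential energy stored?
PE = ½kx² = ½(533)(0.19)² = 9.621 J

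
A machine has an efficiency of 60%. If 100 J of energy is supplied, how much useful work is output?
W_out = η·W_in = 0.6·100 = 60.0 J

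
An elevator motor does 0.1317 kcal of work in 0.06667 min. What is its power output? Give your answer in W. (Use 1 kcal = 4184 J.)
Convert to SI: W = 551.033 J, t = 4.0002 s
P = W/t = 551.033/4.0002 = 137.8 W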